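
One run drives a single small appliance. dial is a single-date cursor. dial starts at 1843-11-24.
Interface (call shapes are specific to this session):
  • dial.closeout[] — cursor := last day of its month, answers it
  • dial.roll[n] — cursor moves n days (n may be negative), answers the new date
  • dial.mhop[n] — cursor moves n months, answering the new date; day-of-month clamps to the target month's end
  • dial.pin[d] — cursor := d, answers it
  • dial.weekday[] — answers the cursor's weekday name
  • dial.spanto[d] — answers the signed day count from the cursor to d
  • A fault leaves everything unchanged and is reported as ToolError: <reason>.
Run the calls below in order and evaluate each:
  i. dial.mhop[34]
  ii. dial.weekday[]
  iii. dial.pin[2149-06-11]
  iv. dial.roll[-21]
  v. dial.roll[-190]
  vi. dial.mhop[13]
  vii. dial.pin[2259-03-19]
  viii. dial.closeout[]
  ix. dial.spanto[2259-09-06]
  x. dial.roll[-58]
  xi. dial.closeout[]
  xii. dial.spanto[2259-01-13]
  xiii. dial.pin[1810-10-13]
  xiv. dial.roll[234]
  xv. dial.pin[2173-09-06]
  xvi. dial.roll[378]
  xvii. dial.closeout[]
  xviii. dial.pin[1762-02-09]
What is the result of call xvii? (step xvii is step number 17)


;; dial.mhop(n: 34) -> 1846-09-24
;; dial.weekday() -> Thursday
;; dial.pin(d: 2149-06-11) -> 2149-06-11
;; dial.roll(n: -21) -> 2149-05-21
;; dial.roll(n: -190) -> 2148-11-12
;; dial.mhop(n: 13) -> 2149-12-12
;; dial.pin(d: 2259-03-19) -> 2259-03-19
;; dial.closeout() -> 2259-03-31
;; dial.spanto(d: 2259-09-06) -> 159
;; dial.roll(n: -58) -> 2259-02-01
;; dial.closeout() -> 2259-02-28
;; dial.spanto(d: 2259-01-13) -> -46
;; dial.pin(d: 1810-10-13) -> 1810-10-13
;; dial.roll(n: 234) -> 1811-06-04
;; dial.pin(d: 2173-09-06) -> 2173-09-06
;; dial.roll(n: 378) -> 2174-09-19
;; dial.closeout() -> 2174-09-30
;; dial.pin(d: 1762-02-09) -> 1762-02-09

Answer: 2174-09-30


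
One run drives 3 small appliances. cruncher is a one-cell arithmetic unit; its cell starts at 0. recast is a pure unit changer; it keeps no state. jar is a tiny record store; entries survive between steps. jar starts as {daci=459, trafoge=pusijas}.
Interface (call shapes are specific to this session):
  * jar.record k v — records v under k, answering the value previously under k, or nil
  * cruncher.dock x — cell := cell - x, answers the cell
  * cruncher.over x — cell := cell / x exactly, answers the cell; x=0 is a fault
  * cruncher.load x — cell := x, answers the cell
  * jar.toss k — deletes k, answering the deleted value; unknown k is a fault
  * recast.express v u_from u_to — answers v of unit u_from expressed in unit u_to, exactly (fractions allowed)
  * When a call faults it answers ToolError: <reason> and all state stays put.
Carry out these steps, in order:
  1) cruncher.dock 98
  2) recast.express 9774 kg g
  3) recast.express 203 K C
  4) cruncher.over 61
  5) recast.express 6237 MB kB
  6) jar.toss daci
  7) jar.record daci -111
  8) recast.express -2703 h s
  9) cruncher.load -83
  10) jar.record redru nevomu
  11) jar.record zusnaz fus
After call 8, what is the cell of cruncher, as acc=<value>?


Answer: acc=-98/61

Derivation:
Act: cruncher.dock[x: 98]
Obs: -98
Act: recast.express[v: 9774; u_from: kg; u_to: g]
Obs: 9774000
Act: recast.express[v: 203; u_from: K; u_to: C]
Obs: -1403/20
Act: cruncher.over[x: 61]
Obs: -98/61
Act: recast.express[v: 6237; u_from: MB; u_to: kB]
Obs: 6237000
Act: jar.toss[k: daci]
Obs: 459
Act: jar.record[k: daci; v: -111]
Obs: nil
Act: recast.express[v: -2703; u_from: h; u_to: s]
Obs: -9730800
Act: cruncher.load[x: -83]
Obs: -83
Act: jar.record[k: redru; v: nevomu]
Obs: nil
Act: jar.record[k: zusnaz; v: fus]
Obs: nil


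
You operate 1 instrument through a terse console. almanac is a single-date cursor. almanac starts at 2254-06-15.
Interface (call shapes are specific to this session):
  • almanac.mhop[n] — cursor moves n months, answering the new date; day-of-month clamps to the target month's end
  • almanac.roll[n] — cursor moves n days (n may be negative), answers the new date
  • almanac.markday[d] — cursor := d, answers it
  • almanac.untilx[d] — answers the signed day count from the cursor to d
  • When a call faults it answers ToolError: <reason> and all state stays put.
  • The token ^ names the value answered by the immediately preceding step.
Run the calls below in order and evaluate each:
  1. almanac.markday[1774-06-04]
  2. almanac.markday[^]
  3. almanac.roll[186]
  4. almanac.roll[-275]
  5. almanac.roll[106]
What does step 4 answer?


Answer: 1774-03-07

Derivation:
~$ markday 1774-06-04
[out] 1774-06-04
~$ markday ^
[out] 1774-06-04
~$ roll 186
[out] 1774-12-07
~$ roll -275
[out] 1774-03-07
~$ roll 106
[out] 1774-06-21


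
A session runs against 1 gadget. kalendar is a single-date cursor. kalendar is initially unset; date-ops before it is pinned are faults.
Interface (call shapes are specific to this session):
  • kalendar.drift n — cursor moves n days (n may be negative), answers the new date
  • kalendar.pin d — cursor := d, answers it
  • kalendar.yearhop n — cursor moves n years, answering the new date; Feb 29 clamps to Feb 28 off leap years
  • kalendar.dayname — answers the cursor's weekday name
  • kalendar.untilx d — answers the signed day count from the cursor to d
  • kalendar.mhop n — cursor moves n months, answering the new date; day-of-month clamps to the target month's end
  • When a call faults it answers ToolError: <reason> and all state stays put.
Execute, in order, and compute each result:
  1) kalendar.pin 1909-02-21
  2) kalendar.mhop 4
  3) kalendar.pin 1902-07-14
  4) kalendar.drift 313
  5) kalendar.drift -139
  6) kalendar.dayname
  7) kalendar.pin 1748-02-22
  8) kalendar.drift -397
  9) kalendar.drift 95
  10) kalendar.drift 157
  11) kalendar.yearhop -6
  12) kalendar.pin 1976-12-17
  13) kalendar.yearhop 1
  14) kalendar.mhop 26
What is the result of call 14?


# pin(1909-02-21) -> 1909-02-21
# mhop(4) -> 1909-06-21
# pin(1902-07-14) -> 1902-07-14
# drift(313) -> 1903-05-23
# drift(-139) -> 1903-01-04
# dayname() -> Sunday
# pin(1748-02-22) -> 1748-02-22
# drift(-397) -> 1747-01-21
# drift(95) -> 1747-04-26
# drift(157) -> 1747-09-30
# yearhop(-6) -> 1741-09-30
# pin(1976-12-17) -> 1976-12-17
# yearhop(1) -> 1977-12-17
# mhop(26) -> 1980-02-17

Answer: 1980-02-17


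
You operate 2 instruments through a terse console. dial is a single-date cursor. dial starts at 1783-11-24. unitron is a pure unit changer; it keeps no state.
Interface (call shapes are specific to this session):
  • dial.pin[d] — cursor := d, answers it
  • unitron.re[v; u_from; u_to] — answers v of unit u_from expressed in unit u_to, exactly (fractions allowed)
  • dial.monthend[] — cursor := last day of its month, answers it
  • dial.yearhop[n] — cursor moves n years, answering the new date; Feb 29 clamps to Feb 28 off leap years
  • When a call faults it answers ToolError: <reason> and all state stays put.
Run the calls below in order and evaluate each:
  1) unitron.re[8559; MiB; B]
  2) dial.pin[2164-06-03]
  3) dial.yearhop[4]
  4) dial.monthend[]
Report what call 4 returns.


-> re(8559, MiB, B)
<- 8974761984
-> pin(2164-06-03)
<- 2164-06-03
-> yearhop(4)
<- 2168-06-03
-> monthend()
<- 2168-06-30

Answer: 2168-06-30


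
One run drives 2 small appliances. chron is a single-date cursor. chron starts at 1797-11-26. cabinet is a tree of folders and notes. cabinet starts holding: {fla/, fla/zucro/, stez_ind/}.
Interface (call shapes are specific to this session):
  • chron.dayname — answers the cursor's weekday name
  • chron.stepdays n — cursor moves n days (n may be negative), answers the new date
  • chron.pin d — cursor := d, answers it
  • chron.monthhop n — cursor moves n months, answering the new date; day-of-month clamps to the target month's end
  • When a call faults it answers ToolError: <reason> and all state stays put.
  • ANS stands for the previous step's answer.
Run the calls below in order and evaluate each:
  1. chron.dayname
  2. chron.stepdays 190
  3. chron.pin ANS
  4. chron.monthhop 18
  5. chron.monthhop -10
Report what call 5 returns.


Answer: 1799-02-04

Derivation:
> chron.dayname
= Sunday
> chron.stepdays n→190
= 1798-06-04
> chron.pin d→ANS
= 1798-06-04
> chron.monthhop n→18
= 1799-12-04
> chron.monthhop n→-10
= 1799-02-04


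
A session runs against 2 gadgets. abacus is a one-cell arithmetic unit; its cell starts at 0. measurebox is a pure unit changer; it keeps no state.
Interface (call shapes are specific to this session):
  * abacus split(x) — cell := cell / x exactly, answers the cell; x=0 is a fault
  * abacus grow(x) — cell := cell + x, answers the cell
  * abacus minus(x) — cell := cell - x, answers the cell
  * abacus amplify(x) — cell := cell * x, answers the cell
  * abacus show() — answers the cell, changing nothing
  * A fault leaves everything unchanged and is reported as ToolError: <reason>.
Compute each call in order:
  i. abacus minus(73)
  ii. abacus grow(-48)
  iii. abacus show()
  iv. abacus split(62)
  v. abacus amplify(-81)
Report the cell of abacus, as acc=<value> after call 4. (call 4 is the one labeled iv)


Answer: acc=-121/62

Derivation:
Act: abacus minus[x=73]
Obs: -73
Act: abacus grow[x=-48]
Obs: -121
Act: abacus show[]
Obs: -121
Act: abacus split[x=62]
Obs: -121/62
Act: abacus amplify[x=-81]
Obs: 9801/62


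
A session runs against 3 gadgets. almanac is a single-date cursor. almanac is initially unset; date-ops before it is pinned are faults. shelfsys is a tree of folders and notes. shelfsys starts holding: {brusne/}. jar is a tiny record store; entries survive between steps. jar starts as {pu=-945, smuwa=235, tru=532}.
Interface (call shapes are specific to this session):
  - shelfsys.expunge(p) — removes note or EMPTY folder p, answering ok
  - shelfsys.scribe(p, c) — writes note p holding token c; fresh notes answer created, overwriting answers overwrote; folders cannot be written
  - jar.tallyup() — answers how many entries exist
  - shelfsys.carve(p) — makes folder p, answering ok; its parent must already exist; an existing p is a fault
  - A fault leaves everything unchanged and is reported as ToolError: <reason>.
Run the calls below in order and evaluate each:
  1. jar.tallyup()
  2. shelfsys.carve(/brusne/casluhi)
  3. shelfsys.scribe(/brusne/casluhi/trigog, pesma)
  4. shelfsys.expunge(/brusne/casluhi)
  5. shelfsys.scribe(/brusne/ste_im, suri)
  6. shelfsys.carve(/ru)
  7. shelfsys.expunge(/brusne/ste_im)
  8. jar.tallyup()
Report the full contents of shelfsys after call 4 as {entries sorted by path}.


Answer: {brusne/, brusne/casluhi/, brusne/casluhi/trigog=pesma}

Derivation:
[in] tallyup
[out] 3
[in] carve p→/brusne/casluhi
[out] ok
[in] scribe p→/brusne/casluhi/trigog c→pesma
[out] created
[in] expunge p→/brusne/casluhi
[out] ToolError: not empty
[in] scribe p→/brusne/ste_im c→suri
[out] created
[in] carve p→/ru
[out] ok
[in] expunge p→/brusne/ste_im
[out] ok
[in] tallyup
[out] 3


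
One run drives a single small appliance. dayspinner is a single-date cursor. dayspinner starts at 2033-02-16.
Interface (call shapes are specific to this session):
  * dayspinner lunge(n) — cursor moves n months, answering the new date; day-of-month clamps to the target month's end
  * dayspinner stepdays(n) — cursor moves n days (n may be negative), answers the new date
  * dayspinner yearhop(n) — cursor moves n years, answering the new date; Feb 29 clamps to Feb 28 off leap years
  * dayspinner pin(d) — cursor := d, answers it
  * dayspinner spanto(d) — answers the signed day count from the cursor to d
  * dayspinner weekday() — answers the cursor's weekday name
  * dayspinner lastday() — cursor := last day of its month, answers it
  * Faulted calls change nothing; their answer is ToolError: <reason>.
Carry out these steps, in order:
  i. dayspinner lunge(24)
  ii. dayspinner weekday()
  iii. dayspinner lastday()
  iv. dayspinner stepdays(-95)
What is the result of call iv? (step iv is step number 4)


Answer: 2034-11-25

Derivation:
Act: dayspinner lunge[24]
Obs: 2035-02-16
Act: dayspinner weekday[]
Obs: Friday
Act: dayspinner lastday[]
Obs: 2035-02-28
Act: dayspinner stepdays[-95]
Obs: 2034-11-25


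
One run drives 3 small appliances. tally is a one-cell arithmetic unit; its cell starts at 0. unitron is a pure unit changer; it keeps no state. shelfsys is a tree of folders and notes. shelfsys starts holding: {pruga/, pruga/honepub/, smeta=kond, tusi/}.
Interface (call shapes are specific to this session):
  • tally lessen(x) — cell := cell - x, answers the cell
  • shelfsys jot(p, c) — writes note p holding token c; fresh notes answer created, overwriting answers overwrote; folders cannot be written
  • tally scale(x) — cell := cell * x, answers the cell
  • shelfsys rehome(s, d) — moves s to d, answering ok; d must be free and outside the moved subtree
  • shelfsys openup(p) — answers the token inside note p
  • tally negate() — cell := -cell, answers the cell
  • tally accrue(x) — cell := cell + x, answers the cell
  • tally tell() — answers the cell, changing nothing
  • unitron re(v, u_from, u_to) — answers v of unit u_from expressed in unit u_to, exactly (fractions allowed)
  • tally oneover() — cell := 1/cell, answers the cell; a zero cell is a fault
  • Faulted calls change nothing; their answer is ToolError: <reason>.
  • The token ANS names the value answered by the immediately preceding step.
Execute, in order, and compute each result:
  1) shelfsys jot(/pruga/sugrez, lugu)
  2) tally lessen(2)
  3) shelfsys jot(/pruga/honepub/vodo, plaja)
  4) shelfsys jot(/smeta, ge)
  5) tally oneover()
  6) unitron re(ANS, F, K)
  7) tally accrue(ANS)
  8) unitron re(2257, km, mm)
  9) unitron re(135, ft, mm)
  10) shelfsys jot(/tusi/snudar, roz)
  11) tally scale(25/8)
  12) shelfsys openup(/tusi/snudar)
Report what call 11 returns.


Answer: 229135/288

Derivation:
·→ shelfsys jot(p=/pruga/sugrez, c=lugu)
·← created
·→ tally lessen(x=2)
·← -2
·→ shelfsys jot(p=/pruga/honepub/vodo, c=plaja)
·← created
·→ shelfsys jot(p=/smeta, c=ge)
·← overwrote
·→ tally oneover()
·← -1/2
·→ unitron re(v=ANS, u_from=F, u_to=K)
·← 45917/180
·→ tally accrue(x=ANS)
·← 45827/180
·→ unitron re(v=2257, u_from=km, u_to=mm)
·← 2257000000
·→ unitron re(v=135, u_from=ft, u_to=mm)
·← 41148
·→ shelfsys jot(p=/tusi/snudar, c=roz)
·← created
·→ tally scale(x=25/8)
·← 229135/288
·→ shelfsys openup(p=/tusi/snudar)
·← roz


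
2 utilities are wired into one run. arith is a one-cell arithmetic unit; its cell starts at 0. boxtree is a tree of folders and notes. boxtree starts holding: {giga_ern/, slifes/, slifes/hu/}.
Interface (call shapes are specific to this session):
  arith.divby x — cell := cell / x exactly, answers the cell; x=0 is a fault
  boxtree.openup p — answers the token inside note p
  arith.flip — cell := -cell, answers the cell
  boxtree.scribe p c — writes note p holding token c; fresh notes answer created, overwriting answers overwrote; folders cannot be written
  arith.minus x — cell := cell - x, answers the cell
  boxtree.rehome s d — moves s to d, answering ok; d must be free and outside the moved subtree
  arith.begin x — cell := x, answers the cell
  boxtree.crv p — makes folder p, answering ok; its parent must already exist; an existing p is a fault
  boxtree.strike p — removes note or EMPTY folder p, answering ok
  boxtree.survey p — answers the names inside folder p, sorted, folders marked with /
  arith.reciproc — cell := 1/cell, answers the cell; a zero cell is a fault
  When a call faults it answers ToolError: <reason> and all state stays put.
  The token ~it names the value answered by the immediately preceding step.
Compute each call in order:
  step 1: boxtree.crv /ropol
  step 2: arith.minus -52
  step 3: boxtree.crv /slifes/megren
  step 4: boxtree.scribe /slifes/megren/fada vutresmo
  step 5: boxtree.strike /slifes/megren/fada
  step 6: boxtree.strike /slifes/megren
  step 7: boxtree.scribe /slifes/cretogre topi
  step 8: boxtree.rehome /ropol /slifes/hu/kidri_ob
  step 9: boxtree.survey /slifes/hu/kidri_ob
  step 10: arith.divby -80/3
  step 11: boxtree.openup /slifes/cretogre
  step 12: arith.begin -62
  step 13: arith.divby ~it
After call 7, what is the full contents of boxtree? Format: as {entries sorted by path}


I try boxtree.crv passing p→/ropol, and observe ok.
I invoke arith.minus passing x→-52, which returns 52.
Now I run boxtree.crv passing p→/slifes/megren, which returns ok.
I invoke boxtree.scribe passing p→/slifes/megren/fada, c→vutresmo, yielding created.
Calling boxtree.strike passing p→/slifes/megren/fada, which returns ok.
I invoke boxtree.strike passing p→/slifes/megren, — result: ok.
I try boxtree.scribe passing p→/slifes/cretogre, c→topi, → created.
Calling boxtree.rehome passing s→/ropol, d→/slifes/hu/kidri_ob, which returns ok.
Now I run boxtree.survey passing p→/slifes/hu/kidri_ob, which returns [].
Invoking arith.divby passing x→-80/3, giving -39/20.
Calling boxtree.openup passing p→/slifes/cretogre, and see topi.
I try arith.begin passing x→-62, and see -62.
Calling arith.divby passing x→~it: 1.

Answer: {giga_ern/, ropol/, slifes/, slifes/cretogre=topi, slifes/hu/}


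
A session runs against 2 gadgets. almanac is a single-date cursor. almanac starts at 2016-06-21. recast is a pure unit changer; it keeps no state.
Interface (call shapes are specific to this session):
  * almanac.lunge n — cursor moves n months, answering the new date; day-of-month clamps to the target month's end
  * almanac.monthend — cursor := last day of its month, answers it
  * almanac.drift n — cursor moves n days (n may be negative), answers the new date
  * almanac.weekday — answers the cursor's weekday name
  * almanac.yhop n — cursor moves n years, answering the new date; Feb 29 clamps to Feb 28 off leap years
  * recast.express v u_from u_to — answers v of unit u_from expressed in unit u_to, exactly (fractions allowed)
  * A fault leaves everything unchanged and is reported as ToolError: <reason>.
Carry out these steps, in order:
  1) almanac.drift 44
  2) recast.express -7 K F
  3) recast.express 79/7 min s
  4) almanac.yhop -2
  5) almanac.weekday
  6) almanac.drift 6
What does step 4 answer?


Answer: 2014-08-04

Derivation:
% almanac.drift n: 44
:: 2016-08-04
% recast.express v: -7 u_from: K u_to: F
:: -47227/100
% recast.express v: 79/7 u_from: min u_to: s
:: 4740/7
% almanac.yhop n: -2
:: 2014-08-04
% almanac.weekday
:: Monday
% almanac.drift n: 6
:: 2014-08-10


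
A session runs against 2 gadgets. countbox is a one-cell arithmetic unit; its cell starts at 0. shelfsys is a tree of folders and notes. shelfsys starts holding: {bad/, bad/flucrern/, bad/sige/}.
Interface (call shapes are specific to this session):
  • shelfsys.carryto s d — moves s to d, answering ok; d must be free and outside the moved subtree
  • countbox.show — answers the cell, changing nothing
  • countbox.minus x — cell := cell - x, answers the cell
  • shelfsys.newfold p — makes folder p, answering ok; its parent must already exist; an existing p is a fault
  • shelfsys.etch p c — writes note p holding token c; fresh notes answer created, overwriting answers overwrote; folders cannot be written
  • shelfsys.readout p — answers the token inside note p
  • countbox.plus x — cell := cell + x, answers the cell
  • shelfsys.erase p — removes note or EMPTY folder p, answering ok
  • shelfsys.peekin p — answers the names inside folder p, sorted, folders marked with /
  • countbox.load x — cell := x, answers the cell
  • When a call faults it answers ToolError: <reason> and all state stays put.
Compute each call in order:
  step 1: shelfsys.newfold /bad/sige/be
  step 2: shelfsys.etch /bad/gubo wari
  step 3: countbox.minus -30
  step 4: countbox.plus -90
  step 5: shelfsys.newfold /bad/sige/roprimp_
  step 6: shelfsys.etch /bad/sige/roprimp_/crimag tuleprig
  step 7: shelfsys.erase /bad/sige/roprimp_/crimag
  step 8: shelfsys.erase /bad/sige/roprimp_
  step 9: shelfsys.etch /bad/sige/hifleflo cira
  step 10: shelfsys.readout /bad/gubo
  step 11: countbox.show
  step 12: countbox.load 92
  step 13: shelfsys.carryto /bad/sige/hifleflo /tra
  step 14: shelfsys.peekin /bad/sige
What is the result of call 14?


Answer: [be/]

Derivation:
! shelfsys.newfold(p='/bad/sige/be') : ok
! shelfsys.etch(p='/bad/gubo', c='wari') : created
! countbox.minus(x='-30') : 30
! countbox.plus(x='-90') : -60
! shelfsys.newfold(p='/bad/sige/roprimp_') : ok
! shelfsys.etch(p='/bad/sige/roprimp_/crimag', c='tuleprig') : created
! shelfsys.erase(p='/bad/sige/roprimp_/crimag') : ok
! shelfsys.erase(p='/bad/sige/roprimp_') : ok
! shelfsys.etch(p='/bad/sige/hifleflo', c='cira') : created
! shelfsys.readout(p='/bad/gubo') : wari
! countbox.show() : -60
! countbox.load(x='92') : 92
! shelfsys.carryto(s='/bad/sige/hifleflo', d='/tra') : ok
! shelfsys.peekin(p='/bad/sige') : [be/]


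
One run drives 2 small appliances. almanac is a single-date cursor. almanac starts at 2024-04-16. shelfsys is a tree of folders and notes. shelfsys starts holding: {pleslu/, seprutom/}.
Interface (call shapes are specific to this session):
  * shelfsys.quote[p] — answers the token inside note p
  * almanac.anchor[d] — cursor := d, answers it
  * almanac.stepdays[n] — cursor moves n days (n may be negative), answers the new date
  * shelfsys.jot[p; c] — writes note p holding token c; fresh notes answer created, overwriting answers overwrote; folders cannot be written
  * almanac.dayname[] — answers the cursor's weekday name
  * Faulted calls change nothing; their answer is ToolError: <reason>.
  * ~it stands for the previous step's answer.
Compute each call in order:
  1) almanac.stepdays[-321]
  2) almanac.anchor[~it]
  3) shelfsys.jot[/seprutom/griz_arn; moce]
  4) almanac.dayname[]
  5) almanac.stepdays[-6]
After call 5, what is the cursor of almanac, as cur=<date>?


Answer: cur=2023-05-25

Derivation:
% stepdays n=-321
[out] 2023-05-31
% anchor d=~it
[out] 2023-05-31
% jot p=/seprutom/griz_arn c=moce
[out] created
% dayname
[out] Wednesday
% stepdays n=-6
[out] 2023-05-25


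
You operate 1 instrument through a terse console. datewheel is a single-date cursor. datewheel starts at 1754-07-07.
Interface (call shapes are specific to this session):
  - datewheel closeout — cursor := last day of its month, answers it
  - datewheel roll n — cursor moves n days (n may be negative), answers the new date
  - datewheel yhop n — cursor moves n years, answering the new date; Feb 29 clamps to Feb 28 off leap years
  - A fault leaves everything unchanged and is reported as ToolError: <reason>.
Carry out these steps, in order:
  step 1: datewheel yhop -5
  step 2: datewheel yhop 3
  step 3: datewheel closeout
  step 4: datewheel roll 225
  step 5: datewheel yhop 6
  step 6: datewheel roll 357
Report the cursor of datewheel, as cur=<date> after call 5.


Answer: cur=1759-03-13

Derivation:
% datewheel yhop(n='-5') -> 1749-07-07
% datewheel yhop(n='3') -> 1752-07-07
% datewheel closeout() -> 1752-07-31
% datewheel roll(n='225') -> 1753-03-13
% datewheel yhop(n='6') -> 1759-03-13
% datewheel roll(n='357') -> 1760-03-04


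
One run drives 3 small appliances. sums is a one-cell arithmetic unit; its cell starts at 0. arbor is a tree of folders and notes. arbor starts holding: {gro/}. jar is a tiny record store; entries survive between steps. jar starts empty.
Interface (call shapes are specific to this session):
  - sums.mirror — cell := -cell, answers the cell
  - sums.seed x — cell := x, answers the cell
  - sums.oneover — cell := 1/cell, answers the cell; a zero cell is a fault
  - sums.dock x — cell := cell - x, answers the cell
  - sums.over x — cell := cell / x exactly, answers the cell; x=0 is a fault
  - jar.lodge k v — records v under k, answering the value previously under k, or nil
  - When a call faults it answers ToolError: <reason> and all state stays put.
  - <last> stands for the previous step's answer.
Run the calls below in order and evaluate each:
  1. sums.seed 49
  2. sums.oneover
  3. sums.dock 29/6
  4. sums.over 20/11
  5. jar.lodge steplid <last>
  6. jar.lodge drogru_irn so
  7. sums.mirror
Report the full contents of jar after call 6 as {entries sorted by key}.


Answer: {drogru_irn=so, steplid=-3113/1176}

Derivation:
Act: seed[x='49']
Obs: 49
Act: oneover[]
Obs: 1/49
Act: dock[x='29/6']
Obs: -1415/294
Act: over[x='20/11']
Obs: -3113/1176
Act: lodge[k='steplid'; v='<last>']
Obs: nil
Act: lodge[k='drogru_irn'; v='so']
Obs: nil
Act: mirror[]
Obs: 3113/1176


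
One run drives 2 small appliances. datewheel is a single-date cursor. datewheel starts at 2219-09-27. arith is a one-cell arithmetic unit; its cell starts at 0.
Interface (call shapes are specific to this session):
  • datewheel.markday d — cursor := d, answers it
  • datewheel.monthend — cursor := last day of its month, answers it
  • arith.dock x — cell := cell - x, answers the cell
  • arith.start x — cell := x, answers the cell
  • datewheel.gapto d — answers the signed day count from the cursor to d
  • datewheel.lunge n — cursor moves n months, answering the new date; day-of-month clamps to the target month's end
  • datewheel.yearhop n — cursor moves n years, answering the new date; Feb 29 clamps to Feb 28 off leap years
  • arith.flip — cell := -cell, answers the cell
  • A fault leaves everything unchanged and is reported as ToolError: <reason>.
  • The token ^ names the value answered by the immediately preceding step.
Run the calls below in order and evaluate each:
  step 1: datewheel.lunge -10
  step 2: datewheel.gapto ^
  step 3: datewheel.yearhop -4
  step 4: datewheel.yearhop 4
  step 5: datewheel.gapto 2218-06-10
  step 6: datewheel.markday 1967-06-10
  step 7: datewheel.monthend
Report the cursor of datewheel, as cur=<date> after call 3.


Answer: cur=2214-11-27

Derivation:
Now I run datewheel.lunge on n: -10, — result: 2218-11-27.
I invoke datewheel.gapto on d: ^, and get 0.
Invoking datewheel.yearhop on n: -4, which returns 2214-11-27.
Calling datewheel.yearhop on n: 4, and get 2218-11-27.
Now I run datewheel.gapto on d: 2218-06-10, → -170.
Then datewheel.markday on d: 1967-06-10: 1967-06-10.
I run datewheel.monthend(), giving 1967-06-30.


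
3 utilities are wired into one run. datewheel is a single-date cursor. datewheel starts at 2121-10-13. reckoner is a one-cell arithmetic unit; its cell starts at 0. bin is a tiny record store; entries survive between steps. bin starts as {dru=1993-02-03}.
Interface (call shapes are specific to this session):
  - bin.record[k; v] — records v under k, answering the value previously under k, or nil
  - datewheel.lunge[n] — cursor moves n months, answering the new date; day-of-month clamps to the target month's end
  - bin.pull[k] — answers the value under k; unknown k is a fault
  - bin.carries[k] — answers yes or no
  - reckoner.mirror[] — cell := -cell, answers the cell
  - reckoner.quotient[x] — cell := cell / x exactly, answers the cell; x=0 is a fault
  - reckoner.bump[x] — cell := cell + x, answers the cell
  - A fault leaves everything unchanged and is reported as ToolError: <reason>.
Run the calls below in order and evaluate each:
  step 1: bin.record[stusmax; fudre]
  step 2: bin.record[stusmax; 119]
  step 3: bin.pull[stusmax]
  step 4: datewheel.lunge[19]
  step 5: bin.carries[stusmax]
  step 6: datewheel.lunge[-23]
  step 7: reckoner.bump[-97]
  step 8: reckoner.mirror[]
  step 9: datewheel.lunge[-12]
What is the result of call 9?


// 1. bin.record(k=stusmax, v=fudre) -> nil
// 2. bin.record(k=stusmax, v=119) -> fudre
// 3. bin.pull(k=stusmax) -> 119
// 4. datewheel.lunge(n=19) -> 2123-05-13
// 5. bin.carries(k=stusmax) -> yes
// 6. datewheel.lunge(n=-23) -> 2121-06-13
// 7. reckoner.bump(x=-97) -> -97
// 8. reckoner.mirror() -> 97
// 9. datewheel.lunge(n=-12) -> 2120-06-13

Answer: 2120-06-13


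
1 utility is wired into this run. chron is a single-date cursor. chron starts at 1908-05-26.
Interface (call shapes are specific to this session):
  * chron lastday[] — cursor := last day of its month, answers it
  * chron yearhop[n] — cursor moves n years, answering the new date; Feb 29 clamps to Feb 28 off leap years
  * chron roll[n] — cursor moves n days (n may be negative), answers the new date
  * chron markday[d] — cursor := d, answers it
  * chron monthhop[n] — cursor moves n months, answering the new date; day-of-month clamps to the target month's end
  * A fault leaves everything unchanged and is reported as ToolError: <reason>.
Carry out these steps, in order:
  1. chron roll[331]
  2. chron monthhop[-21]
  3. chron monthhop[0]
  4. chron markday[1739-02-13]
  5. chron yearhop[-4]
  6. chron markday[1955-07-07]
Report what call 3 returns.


Answer: 1907-07-22

Derivation:
Do: chron roll[n=331]
See: 1909-04-22
Do: chron monthhop[n=-21]
See: 1907-07-22
Do: chron monthhop[n=0]
See: 1907-07-22
Do: chron markday[d=1739-02-13]
See: 1739-02-13
Do: chron yearhop[n=-4]
See: 1735-02-13
Do: chron markday[d=1955-07-07]
See: 1955-07-07


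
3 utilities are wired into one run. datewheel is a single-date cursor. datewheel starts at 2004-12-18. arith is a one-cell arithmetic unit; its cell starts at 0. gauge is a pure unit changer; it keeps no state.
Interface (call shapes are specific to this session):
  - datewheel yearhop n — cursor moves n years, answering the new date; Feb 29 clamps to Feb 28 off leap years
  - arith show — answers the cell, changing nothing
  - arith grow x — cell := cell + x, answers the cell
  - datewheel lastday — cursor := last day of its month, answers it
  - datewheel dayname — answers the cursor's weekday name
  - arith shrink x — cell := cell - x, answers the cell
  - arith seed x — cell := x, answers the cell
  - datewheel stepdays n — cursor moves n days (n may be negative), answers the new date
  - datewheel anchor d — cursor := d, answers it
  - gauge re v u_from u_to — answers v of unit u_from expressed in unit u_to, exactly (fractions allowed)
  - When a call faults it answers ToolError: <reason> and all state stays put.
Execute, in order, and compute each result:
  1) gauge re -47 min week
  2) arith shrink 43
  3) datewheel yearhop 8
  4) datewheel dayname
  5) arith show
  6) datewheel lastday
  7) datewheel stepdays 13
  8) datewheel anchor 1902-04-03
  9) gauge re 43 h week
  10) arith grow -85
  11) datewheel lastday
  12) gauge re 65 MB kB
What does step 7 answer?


Answer: 2013-01-13

Derivation:
Now I run gauge re on v='-47', u_from='min', u_to='week', and see -47/10080.
I call arith shrink on x='43', which returns -43.
I use datewheel yearhop on n='8', — result: 2012-12-18.
Calling datewheel dayname, — result: Tuesday.
I call arith show(), which returns -43.
Then datewheel lastday(), and observe 2012-12-31.
I try datewheel stepdays on n='13', and see 2013-01-13.
Calling datewheel anchor on d='1902-04-03', → 1902-04-03.
I try gauge re on v='43', u_from='h', u_to='week', which returns 43/168.
Next I call arith grow on x='-85', and see -128.
I call datewheel lastday, and observe 1902-04-30.
Calling gauge re on v='65', u_from='MB', u_to='kB', which returns 65000.


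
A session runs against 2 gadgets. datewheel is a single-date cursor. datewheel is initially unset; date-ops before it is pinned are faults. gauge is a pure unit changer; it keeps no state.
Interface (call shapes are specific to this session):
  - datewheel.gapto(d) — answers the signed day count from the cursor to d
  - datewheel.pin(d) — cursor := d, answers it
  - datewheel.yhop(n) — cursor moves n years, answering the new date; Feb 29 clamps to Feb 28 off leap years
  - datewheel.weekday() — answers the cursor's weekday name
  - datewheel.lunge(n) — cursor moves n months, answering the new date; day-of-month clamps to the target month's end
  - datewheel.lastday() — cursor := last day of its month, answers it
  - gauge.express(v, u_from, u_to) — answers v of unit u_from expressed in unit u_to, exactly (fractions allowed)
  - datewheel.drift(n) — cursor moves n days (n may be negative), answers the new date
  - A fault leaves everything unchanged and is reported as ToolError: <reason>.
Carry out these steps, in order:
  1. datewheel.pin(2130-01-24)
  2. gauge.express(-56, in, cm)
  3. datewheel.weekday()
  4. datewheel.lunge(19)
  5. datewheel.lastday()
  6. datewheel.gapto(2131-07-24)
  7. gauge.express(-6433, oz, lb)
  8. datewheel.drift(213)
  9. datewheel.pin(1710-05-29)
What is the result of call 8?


$ datewheel.pin d='2130-01-24'
  2130-01-24
$ gauge.express v='-56' u_from='in' u_to='cm'
  -3556/25
$ datewheel.weekday
  Tuesday
$ datewheel.lunge n='19'
  2131-08-24
$ datewheel.lastday
  2131-08-31
$ datewheel.gapto d='2131-07-24'
  -38
$ gauge.express v='-6433' u_from='oz' u_to='lb'
  -6433/16
$ datewheel.drift n='213'
  2132-03-31
$ datewheel.pin d='1710-05-29'
  1710-05-29

Answer: 2132-03-31


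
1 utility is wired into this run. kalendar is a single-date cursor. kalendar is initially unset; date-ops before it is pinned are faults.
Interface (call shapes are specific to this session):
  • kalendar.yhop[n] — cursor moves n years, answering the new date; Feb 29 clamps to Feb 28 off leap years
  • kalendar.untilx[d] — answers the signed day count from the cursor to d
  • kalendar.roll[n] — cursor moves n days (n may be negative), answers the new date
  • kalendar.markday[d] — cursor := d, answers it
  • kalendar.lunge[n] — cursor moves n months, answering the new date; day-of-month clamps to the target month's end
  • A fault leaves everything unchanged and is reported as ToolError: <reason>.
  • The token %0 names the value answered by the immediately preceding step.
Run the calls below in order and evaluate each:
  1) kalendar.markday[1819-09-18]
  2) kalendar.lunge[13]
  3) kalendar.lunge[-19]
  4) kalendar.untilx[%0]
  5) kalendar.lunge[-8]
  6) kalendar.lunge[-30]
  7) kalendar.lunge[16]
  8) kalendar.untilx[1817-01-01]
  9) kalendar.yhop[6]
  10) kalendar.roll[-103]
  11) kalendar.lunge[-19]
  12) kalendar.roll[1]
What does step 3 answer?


Answer: 1819-03-18

Derivation:
-> kalendar.markday(1819-09-18)
<- 1819-09-18
-> kalendar.lunge(13)
<- 1820-10-18
-> kalendar.lunge(-19)
<- 1819-03-18
-> kalendar.untilx(%0)
<- 0
-> kalendar.lunge(-8)
<- 1818-07-18
-> kalendar.lunge(-30)
<- 1816-01-18
-> kalendar.lunge(16)
<- 1817-05-18
-> kalendar.untilx(1817-01-01)
<- -137
-> kalendar.yhop(6)
<- 1823-05-18
-> kalendar.roll(-103)
<- 1823-02-04
-> kalendar.lunge(-19)
<- 1821-07-04
-> kalendar.roll(1)
<- 1821-07-05


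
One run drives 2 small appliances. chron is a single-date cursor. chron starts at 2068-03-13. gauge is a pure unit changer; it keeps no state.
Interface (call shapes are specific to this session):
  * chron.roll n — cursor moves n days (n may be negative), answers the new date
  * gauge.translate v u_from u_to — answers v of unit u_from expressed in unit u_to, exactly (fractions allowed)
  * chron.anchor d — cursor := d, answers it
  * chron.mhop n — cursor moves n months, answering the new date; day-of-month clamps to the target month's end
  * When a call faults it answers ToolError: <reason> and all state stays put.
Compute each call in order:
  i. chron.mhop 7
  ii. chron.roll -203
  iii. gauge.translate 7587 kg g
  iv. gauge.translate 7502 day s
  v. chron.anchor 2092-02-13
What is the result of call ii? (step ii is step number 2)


Answer: 2068-03-24

Derivation:
% 1. chron.mhop(n='7') == 2068-10-13
% 2. chron.roll(n='-203') == 2068-03-24
% 3. gauge.translate(v='7587', u_from='kg', u_to='g') == 7587000
% 4. gauge.translate(v='7502', u_from='day', u_to='s') == 648172800
% 5. chron.anchor(d='2092-02-13') == 2092-02-13


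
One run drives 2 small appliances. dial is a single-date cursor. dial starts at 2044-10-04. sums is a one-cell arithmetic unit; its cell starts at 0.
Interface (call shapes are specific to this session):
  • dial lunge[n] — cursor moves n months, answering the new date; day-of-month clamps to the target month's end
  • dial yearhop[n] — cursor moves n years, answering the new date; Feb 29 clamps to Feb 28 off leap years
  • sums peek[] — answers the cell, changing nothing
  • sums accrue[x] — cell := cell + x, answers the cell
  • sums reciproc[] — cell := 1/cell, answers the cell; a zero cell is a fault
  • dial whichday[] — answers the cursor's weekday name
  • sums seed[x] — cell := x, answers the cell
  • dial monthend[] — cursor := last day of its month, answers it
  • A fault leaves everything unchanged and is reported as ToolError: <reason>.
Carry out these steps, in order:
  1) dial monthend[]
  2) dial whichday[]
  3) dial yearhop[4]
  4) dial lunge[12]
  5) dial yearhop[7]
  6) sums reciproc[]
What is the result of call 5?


Answer: 2056-10-31

Derivation:
// 1. dial monthend() == 2044-10-31
// 2. dial whichday() == Monday
// 3. dial yearhop(n='4') == 2048-10-31
// 4. dial lunge(n='12') == 2049-10-31
// 5. dial yearhop(n='7') == 2056-10-31
// 6. sums reciproc() == ToolError: reciprocal of zero


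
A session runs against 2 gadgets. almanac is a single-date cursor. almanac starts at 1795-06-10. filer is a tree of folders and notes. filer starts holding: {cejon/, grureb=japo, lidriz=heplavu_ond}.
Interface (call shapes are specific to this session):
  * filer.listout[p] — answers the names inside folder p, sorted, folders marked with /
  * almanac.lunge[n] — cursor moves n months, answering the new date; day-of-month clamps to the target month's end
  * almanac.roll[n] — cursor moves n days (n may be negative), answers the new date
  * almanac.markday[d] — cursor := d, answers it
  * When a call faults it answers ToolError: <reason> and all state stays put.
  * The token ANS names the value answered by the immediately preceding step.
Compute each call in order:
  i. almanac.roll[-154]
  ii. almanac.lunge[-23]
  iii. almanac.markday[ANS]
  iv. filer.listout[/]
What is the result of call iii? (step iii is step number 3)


> roll n→-154
  1795-01-07
> lunge n→-23
  1793-02-07
> markday d→ANS
  1793-02-07
> listout p→/
  [cejon/, grureb, lidriz]

Answer: 1793-02-07


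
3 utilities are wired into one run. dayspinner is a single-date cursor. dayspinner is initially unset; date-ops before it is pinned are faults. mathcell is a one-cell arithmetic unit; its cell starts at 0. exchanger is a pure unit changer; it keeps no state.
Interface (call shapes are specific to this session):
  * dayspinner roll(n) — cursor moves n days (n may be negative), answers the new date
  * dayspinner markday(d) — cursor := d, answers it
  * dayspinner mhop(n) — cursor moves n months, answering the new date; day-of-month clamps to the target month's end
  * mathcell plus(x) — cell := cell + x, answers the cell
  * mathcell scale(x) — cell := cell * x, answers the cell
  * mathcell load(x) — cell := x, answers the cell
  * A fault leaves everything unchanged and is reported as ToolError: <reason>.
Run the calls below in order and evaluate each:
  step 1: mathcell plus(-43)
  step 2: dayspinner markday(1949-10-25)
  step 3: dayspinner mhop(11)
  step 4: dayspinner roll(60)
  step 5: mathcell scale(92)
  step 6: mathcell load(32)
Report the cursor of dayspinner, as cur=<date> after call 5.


-> mathcell plus(-43)
<- -43
-> dayspinner markday(1949-10-25)
<- 1949-10-25
-> dayspinner mhop(11)
<- 1950-09-25
-> dayspinner roll(60)
<- 1950-11-24
-> mathcell scale(92)
<- -3956
-> mathcell load(32)
<- 32

Answer: cur=1950-11-24


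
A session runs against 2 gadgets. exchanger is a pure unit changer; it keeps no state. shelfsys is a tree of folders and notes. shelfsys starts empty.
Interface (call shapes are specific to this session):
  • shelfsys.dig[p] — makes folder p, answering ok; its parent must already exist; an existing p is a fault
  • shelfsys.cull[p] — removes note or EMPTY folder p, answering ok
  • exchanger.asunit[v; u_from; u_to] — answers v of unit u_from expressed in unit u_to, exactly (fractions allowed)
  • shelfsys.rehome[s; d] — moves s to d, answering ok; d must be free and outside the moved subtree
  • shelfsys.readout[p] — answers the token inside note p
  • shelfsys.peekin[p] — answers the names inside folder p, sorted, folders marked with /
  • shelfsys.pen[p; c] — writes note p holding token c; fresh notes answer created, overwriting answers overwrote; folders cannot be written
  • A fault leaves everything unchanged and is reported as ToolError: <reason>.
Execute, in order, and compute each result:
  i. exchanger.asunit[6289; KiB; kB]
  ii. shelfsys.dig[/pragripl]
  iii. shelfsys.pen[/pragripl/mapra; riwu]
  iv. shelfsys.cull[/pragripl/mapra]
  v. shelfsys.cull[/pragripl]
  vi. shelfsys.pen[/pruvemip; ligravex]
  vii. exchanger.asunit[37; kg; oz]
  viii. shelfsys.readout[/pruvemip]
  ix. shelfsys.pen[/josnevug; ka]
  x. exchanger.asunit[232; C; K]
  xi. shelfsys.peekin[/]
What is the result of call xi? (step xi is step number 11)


;; exchanger.asunit(v='6289', u_from='KiB', u_to='kB') == 804992/125
;; shelfsys.dig(p='/pragripl') == ok
;; shelfsys.pen(p='/pragripl/mapra', c='riwu') == created
;; shelfsys.cull(p='/pragripl/mapra') == ok
;; shelfsys.cull(p='/pragripl') == ok
;; shelfsys.pen(p='/pruvemip', c='ligravex') == created
;; exchanger.asunit(v='37', u_from='kg', u_to='oz') == 59200000000/45359237
;; shelfsys.readout(p='/pruvemip') == ligravex
;; shelfsys.pen(p='/josnevug', c='ka') == created
;; exchanger.asunit(v='232', u_from='C', u_to='K') == 10103/20
;; shelfsys.peekin(p='/') == [josnevug, pruvemip]

Answer: [josnevug, pruvemip]
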